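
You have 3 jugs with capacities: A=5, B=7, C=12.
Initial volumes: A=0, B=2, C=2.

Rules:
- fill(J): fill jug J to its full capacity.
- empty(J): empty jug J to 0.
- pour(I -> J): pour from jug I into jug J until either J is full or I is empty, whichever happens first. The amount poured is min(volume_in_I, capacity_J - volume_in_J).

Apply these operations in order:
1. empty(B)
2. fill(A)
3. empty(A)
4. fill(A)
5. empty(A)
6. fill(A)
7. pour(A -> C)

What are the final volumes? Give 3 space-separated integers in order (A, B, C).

Step 1: empty(B) -> (A=0 B=0 C=2)
Step 2: fill(A) -> (A=5 B=0 C=2)
Step 3: empty(A) -> (A=0 B=0 C=2)
Step 4: fill(A) -> (A=5 B=0 C=2)
Step 5: empty(A) -> (A=0 B=0 C=2)
Step 6: fill(A) -> (A=5 B=0 C=2)
Step 7: pour(A -> C) -> (A=0 B=0 C=7)

Answer: 0 0 7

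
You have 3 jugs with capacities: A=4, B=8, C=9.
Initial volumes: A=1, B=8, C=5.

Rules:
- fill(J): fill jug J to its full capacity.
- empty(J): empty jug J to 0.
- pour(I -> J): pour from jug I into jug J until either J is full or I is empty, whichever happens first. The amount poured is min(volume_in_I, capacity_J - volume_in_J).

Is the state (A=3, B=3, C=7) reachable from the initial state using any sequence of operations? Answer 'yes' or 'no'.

Answer: no

Derivation:
BFS explored all 282 reachable states.
Reachable set includes: (0,0,0), (0,0,1), (0,0,2), (0,0,3), (0,0,4), (0,0,5), (0,0,6), (0,0,7), (0,0,8), (0,0,9), (0,1,0), (0,1,1) ...
Target (A=3, B=3, C=7) not in reachable set → no.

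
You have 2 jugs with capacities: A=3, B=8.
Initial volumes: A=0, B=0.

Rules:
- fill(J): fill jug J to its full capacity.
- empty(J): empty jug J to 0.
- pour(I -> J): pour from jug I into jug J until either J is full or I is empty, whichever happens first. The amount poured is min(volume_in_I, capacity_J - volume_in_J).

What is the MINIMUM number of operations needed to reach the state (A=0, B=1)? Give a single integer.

BFS from (A=0, B=0). One shortest path:
  1. fill(A) -> (A=3 B=0)
  2. pour(A -> B) -> (A=0 B=3)
  3. fill(A) -> (A=3 B=3)
  4. pour(A -> B) -> (A=0 B=6)
  5. fill(A) -> (A=3 B=6)
  6. pour(A -> B) -> (A=1 B=8)
  7. empty(B) -> (A=1 B=0)
  8. pour(A -> B) -> (A=0 B=1)
Reached target in 8 moves.

Answer: 8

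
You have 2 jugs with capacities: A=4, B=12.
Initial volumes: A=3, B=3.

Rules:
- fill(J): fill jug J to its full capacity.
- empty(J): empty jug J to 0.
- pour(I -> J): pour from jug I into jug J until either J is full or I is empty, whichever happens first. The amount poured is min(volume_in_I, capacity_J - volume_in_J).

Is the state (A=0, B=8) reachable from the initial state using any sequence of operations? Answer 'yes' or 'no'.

BFS from (A=3, B=3):
  1. empty(A) -> (A=0 B=3)
  2. fill(B) -> (A=0 B=12)
  3. pour(B -> A) -> (A=4 B=8)
  4. empty(A) -> (A=0 B=8)
Target reached → yes.

Answer: yes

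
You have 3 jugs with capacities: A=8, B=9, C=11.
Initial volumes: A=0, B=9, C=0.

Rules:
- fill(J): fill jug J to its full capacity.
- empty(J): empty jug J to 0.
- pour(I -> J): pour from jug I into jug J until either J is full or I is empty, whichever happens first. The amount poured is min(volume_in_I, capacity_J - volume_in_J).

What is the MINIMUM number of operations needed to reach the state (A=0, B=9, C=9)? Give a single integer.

Answer: 2

Derivation:
BFS from (A=0, B=9, C=0). One shortest path:
  1. pour(B -> C) -> (A=0 B=0 C=9)
  2. fill(B) -> (A=0 B=9 C=9)
Reached target in 2 moves.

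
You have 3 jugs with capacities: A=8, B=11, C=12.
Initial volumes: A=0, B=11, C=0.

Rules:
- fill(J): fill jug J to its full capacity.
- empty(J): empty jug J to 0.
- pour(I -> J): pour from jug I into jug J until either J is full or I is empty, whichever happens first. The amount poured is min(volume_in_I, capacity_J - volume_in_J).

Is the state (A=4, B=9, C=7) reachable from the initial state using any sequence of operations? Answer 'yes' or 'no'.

Answer: no

Derivation:
BFS explored all 634 reachable states.
Reachable set includes: (0,0,0), (0,0,1), (0,0,2), (0,0,3), (0,0,4), (0,0,5), (0,0,6), (0,0,7), (0,0,8), (0,0,9), (0,0,10), (0,0,11) ...
Target (A=4, B=9, C=7) not in reachable set → no.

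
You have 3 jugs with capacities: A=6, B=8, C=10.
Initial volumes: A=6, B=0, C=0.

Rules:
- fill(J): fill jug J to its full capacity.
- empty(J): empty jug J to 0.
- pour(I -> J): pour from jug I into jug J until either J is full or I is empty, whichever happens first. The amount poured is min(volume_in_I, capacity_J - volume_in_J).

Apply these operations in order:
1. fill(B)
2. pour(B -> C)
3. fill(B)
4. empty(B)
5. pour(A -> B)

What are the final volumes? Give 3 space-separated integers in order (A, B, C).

Answer: 0 6 8

Derivation:
Step 1: fill(B) -> (A=6 B=8 C=0)
Step 2: pour(B -> C) -> (A=6 B=0 C=8)
Step 3: fill(B) -> (A=6 B=8 C=8)
Step 4: empty(B) -> (A=6 B=0 C=8)
Step 5: pour(A -> B) -> (A=0 B=6 C=8)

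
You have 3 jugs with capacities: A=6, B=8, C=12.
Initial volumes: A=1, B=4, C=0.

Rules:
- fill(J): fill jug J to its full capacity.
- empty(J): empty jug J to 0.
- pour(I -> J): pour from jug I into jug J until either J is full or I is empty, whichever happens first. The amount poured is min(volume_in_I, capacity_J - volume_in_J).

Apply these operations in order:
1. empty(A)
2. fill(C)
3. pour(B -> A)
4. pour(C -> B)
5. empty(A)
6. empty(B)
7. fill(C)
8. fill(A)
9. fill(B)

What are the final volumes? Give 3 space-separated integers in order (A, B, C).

Answer: 6 8 12

Derivation:
Step 1: empty(A) -> (A=0 B=4 C=0)
Step 2: fill(C) -> (A=0 B=4 C=12)
Step 3: pour(B -> A) -> (A=4 B=0 C=12)
Step 4: pour(C -> B) -> (A=4 B=8 C=4)
Step 5: empty(A) -> (A=0 B=8 C=4)
Step 6: empty(B) -> (A=0 B=0 C=4)
Step 7: fill(C) -> (A=0 B=0 C=12)
Step 8: fill(A) -> (A=6 B=0 C=12)
Step 9: fill(B) -> (A=6 B=8 C=12)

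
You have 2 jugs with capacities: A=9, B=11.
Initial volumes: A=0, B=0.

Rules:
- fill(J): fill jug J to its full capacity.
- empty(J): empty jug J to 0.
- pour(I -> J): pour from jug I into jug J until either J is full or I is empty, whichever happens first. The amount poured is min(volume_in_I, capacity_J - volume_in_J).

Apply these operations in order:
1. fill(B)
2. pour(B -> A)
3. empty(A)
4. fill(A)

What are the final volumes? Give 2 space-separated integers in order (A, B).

Answer: 9 2

Derivation:
Step 1: fill(B) -> (A=0 B=11)
Step 2: pour(B -> A) -> (A=9 B=2)
Step 3: empty(A) -> (A=0 B=2)
Step 4: fill(A) -> (A=9 B=2)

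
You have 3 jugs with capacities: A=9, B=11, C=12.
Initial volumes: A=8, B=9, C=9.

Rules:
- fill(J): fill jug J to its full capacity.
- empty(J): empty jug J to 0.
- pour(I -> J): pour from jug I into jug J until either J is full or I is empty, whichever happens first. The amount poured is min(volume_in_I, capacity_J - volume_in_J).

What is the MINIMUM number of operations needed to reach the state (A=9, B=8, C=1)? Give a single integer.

Answer: 5

Derivation:
BFS from (A=8, B=9, C=9). One shortest path:
  1. fill(A) -> (A=9 B=9 C=9)
  2. empty(B) -> (A=9 B=0 C=9)
  3. pour(A -> C) -> (A=6 B=0 C=12)
  4. pour(C -> B) -> (A=6 B=11 C=1)
  5. pour(B -> A) -> (A=9 B=8 C=1)
Reached target in 5 moves.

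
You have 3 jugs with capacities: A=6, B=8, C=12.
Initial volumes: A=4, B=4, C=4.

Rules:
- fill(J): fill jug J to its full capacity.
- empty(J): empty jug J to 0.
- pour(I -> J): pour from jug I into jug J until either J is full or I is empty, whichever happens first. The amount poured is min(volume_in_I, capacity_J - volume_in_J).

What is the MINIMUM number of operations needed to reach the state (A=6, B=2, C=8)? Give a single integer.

Answer: 3

Derivation:
BFS from (A=4, B=4, C=4). One shortest path:
  1. fill(B) -> (A=4 B=8 C=4)
  2. pour(A -> C) -> (A=0 B=8 C=8)
  3. pour(B -> A) -> (A=6 B=2 C=8)
Reached target in 3 moves.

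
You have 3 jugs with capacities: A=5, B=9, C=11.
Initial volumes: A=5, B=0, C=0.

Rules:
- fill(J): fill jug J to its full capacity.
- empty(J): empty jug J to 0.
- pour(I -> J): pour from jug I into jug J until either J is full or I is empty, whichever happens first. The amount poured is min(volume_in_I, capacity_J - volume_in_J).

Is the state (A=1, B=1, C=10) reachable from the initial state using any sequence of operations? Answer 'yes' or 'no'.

Answer: no

Derivation:
BFS explored all 400 reachable states.
Reachable set includes: (0,0,0), (0,0,1), (0,0,2), (0,0,3), (0,0,4), (0,0,5), (0,0,6), (0,0,7), (0,0,8), (0,0,9), (0,0,10), (0,0,11) ...
Target (A=1, B=1, C=10) not in reachable set → no.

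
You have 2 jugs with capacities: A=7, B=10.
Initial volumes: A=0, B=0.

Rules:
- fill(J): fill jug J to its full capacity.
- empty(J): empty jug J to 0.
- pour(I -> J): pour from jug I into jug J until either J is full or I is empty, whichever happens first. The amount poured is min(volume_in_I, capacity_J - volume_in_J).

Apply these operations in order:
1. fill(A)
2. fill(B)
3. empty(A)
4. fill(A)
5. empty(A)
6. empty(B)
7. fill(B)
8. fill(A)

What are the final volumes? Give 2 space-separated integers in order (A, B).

Step 1: fill(A) -> (A=7 B=0)
Step 2: fill(B) -> (A=7 B=10)
Step 3: empty(A) -> (A=0 B=10)
Step 4: fill(A) -> (A=7 B=10)
Step 5: empty(A) -> (A=0 B=10)
Step 6: empty(B) -> (A=0 B=0)
Step 7: fill(B) -> (A=0 B=10)
Step 8: fill(A) -> (A=7 B=10)

Answer: 7 10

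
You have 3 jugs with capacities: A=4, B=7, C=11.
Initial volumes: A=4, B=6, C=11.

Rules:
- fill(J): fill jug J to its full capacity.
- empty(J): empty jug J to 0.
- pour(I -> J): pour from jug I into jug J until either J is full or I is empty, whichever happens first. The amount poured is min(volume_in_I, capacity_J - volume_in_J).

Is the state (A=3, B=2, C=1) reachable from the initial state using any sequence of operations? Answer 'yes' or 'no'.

Answer: no

Derivation:
BFS explored all 300 reachable states.
Reachable set includes: (0,0,0), (0,0,1), (0,0,2), (0,0,3), (0,0,4), (0,0,5), (0,0,6), (0,0,7), (0,0,8), (0,0,9), (0,0,10), (0,0,11) ...
Target (A=3, B=2, C=1) not in reachable set → no.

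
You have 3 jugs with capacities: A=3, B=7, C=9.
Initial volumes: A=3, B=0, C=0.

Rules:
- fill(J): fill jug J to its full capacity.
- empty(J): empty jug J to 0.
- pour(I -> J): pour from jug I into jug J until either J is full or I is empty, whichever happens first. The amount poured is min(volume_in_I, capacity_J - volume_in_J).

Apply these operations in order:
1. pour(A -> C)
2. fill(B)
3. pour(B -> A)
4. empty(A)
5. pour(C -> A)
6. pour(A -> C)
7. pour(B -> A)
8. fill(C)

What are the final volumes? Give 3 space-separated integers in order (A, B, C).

Answer: 3 1 9

Derivation:
Step 1: pour(A -> C) -> (A=0 B=0 C=3)
Step 2: fill(B) -> (A=0 B=7 C=3)
Step 3: pour(B -> A) -> (A=3 B=4 C=3)
Step 4: empty(A) -> (A=0 B=4 C=3)
Step 5: pour(C -> A) -> (A=3 B=4 C=0)
Step 6: pour(A -> C) -> (A=0 B=4 C=3)
Step 7: pour(B -> A) -> (A=3 B=1 C=3)
Step 8: fill(C) -> (A=3 B=1 C=9)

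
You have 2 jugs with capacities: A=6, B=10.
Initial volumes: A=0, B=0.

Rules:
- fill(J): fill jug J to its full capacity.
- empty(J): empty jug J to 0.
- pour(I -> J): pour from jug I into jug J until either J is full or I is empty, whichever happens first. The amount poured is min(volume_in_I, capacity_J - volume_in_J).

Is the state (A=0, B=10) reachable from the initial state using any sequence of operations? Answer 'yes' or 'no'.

BFS from (A=0, B=0):
  1. fill(B) -> (A=0 B=10)
Target reached → yes.

Answer: yes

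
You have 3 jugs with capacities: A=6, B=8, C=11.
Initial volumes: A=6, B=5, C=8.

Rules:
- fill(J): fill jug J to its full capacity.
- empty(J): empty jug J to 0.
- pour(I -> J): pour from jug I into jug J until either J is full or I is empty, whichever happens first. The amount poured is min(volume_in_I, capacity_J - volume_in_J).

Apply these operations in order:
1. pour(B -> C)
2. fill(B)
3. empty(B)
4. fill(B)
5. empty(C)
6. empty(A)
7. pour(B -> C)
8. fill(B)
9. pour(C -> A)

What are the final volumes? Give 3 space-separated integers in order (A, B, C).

Answer: 6 8 2

Derivation:
Step 1: pour(B -> C) -> (A=6 B=2 C=11)
Step 2: fill(B) -> (A=6 B=8 C=11)
Step 3: empty(B) -> (A=6 B=0 C=11)
Step 4: fill(B) -> (A=6 B=8 C=11)
Step 5: empty(C) -> (A=6 B=8 C=0)
Step 6: empty(A) -> (A=0 B=8 C=0)
Step 7: pour(B -> C) -> (A=0 B=0 C=8)
Step 8: fill(B) -> (A=0 B=8 C=8)
Step 9: pour(C -> A) -> (A=6 B=8 C=2)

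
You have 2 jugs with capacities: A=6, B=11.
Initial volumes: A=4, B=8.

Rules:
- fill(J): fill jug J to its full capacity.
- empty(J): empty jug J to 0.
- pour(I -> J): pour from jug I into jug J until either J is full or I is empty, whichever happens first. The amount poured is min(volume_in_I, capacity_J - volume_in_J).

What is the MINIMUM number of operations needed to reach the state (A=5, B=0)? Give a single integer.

Answer: 5

Derivation:
BFS from (A=4, B=8). One shortest path:
  1. empty(A) -> (A=0 B=8)
  2. fill(B) -> (A=0 B=11)
  3. pour(B -> A) -> (A=6 B=5)
  4. empty(A) -> (A=0 B=5)
  5. pour(B -> A) -> (A=5 B=0)
Reached target in 5 moves.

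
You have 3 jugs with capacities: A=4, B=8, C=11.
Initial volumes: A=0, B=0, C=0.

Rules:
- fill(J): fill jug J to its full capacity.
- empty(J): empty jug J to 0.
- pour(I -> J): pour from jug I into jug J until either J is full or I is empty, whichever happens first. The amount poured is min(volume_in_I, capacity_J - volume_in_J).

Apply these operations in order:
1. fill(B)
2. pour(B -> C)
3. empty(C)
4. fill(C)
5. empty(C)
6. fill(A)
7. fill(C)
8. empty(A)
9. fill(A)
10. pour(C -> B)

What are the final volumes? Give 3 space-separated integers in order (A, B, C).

Answer: 4 8 3

Derivation:
Step 1: fill(B) -> (A=0 B=8 C=0)
Step 2: pour(B -> C) -> (A=0 B=0 C=8)
Step 3: empty(C) -> (A=0 B=0 C=0)
Step 4: fill(C) -> (A=0 B=0 C=11)
Step 5: empty(C) -> (A=0 B=0 C=0)
Step 6: fill(A) -> (A=4 B=0 C=0)
Step 7: fill(C) -> (A=4 B=0 C=11)
Step 8: empty(A) -> (A=0 B=0 C=11)
Step 9: fill(A) -> (A=4 B=0 C=11)
Step 10: pour(C -> B) -> (A=4 B=8 C=3)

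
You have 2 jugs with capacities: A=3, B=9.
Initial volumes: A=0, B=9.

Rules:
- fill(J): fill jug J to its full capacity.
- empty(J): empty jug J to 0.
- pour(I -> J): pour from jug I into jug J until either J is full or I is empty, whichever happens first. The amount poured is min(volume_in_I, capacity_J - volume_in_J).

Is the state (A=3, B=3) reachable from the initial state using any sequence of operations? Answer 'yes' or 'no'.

BFS from (A=0, B=9):
  1. pour(B -> A) -> (A=3 B=6)
  2. empty(A) -> (A=0 B=6)
  3. pour(B -> A) -> (A=3 B=3)
Target reached → yes.

Answer: yes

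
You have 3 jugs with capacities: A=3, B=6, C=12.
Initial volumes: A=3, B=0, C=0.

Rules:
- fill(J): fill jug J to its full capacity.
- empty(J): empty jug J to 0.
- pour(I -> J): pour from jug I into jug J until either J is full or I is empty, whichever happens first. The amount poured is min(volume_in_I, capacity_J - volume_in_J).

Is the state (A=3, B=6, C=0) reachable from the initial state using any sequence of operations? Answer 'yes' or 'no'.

Answer: yes

Derivation:
BFS from (A=3, B=0, C=0):
  1. fill(B) -> (A=3 B=6 C=0)
Target reached → yes.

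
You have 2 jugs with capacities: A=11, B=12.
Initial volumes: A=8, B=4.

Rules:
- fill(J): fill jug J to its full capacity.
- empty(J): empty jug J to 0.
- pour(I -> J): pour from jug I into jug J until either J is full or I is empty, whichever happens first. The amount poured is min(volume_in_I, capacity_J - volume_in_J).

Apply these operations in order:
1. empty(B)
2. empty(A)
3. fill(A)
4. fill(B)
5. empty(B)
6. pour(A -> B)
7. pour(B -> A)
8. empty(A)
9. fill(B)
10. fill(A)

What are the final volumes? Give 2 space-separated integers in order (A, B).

Answer: 11 12

Derivation:
Step 1: empty(B) -> (A=8 B=0)
Step 2: empty(A) -> (A=0 B=0)
Step 3: fill(A) -> (A=11 B=0)
Step 4: fill(B) -> (A=11 B=12)
Step 5: empty(B) -> (A=11 B=0)
Step 6: pour(A -> B) -> (A=0 B=11)
Step 7: pour(B -> A) -> (A=11 B=0)
Step 8: empty(A) -> (A=0 B=0)
Step 9: fill(B) -> (A=0 B=12)
Step 10: fill(A) -> (A=11 B=12)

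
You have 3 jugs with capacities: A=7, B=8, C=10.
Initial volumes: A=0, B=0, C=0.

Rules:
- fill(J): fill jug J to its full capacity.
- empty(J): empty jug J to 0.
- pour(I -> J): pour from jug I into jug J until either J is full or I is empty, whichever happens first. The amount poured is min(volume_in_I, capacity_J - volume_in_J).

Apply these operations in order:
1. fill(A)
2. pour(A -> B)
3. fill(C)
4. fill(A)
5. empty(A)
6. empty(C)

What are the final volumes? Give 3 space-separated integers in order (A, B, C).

Answer: 0 7 0

Derivation:
Step 1: fill(A) -> (A=7 B=0 C=0)
Step 2: pour(A -> B) -> (A=0 B=7 C=0)
Step 3: fill(C) -> (A=0 B=7 C=10)
Step 4: fill(A) -> (A=7 B=7 C=10)
Step 5: empty(A) -> (A=0 B=7 C=10)
Step 6: empty(C) -> (A=0 B=7 C=0)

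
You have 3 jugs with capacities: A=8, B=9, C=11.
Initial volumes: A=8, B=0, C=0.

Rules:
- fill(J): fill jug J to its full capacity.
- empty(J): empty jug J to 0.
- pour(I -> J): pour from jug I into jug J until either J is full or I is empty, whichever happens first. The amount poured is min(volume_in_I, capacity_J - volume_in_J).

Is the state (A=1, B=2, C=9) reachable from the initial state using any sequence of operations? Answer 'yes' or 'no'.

Answer: no

Derivation:
BFS explored all 520 reachable states.
Reachable set includes: (0,0,0), (0,0,1), (0,0,2), (0,0,3), (0,0,4), (0,0,5), (0,0,6), (0,0,7), (0,0,8), (0,0,9), (0,0,10), (0,0,11) ...
Target (A=1, B=2, C=9) not in reachable set → no.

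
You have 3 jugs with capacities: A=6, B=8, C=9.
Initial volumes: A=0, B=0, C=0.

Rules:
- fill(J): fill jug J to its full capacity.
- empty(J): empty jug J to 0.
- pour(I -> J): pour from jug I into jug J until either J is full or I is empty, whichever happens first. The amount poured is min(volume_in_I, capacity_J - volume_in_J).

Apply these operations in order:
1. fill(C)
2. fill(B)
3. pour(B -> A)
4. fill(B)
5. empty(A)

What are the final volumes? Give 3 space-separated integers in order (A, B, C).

Answer: 0 8 9

Derivation:
Step 1: fill(C) -> (A=0 B=0 C=9)
Step 2: fill(B) -> (A=0 B=8 C=9)
Step 3: pour(B -> A) -> (A=6 B=2 C=9)
Step 4: fill(B) -> (A=6 B=8 C=9)
Step 5: empty(A) -> (A=0 B=8 C=9)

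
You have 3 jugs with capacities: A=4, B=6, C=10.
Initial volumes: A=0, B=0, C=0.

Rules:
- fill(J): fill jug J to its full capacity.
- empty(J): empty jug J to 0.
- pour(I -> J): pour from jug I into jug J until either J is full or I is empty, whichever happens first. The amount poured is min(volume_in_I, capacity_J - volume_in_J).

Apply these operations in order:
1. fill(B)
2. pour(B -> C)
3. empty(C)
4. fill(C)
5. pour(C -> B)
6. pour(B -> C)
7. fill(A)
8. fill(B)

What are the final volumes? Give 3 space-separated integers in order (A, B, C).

Step 1: fill(B) -> (A=0 B=6 C=0)
Step 2: pour(B -> C) -> (A=0 B=0 C=6)
Step 3: empty(C) -> (A=0 B=0 C=0)
Step 4: fill(C) -> (A=0 B=0 C=10)
Step 5: pour(C -> B) -> (A=0 B=6 C=4)
Step 6: pour(B -> C) -> (A=0 B=0 C=10)
Step 7: fill(A) -> (A=4 B=0 C=10)
Step 8: fill(B) -> (A=4 B=6 C=10)

Answer: 4 6 10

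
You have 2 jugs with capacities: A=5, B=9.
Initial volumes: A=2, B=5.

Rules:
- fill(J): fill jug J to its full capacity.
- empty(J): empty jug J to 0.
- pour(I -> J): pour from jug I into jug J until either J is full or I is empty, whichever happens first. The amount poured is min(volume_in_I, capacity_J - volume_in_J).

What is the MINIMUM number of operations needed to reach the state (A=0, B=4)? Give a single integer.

Answer: 4

Derivation:
BFS from (A=2, B=5). One shortest path:
  1. empty(A) -> (A=0 B=5)
  2. fill(B) -> (A=0 B=9)
  3. pour(B -> A) -> (A=5 B=4)
  4. empty(A) -> (A=0 B=4)
Reached target in 4 moves.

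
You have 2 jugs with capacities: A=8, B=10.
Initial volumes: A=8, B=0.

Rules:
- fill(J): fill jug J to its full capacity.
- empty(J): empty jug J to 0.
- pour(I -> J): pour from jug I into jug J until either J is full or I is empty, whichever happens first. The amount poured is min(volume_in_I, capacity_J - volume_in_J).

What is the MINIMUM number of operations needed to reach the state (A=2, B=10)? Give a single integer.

Answer: 6

Derivation:
BFS from (A=8, B=0). One shortest path:
  1. empty(A) -> (A=0 B=0)
  2. fill(B) -> (A=0 B=10)
  3. pour(B -> A) -> (A=8 B=2)
  4. empty(A) -> (A=0 B=2)
  5. pour(B -> A) -> (A=2 B=0)
  6. fill(B) -> (A=2 B=10)
Reached target in 6 moves.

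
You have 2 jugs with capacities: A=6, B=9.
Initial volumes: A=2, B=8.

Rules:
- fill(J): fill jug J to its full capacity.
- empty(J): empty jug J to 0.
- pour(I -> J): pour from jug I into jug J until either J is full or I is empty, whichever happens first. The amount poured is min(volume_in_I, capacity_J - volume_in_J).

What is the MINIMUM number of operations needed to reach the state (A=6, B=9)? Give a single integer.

Answer: 2

Derivation:
BFS from (A=2, B=8). One shortest path:
  1. fill(A) -> (A=6 B=8)
  2. fill(B) -> (A=6 B=9)
Reached target in 2 moves.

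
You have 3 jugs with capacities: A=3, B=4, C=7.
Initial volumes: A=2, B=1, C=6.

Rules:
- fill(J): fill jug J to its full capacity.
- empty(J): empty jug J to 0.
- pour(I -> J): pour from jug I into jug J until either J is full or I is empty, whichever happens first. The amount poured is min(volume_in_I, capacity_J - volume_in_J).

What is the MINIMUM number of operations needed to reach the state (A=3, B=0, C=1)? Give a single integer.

Answer: 3

Derivation:
BFS from (A=2, B=1, C=6). One shortest path:
  1. fill(A) -> (A=3 B=1 C=6)
  2. empty(C) -> (A=3 B=1 C=0)
  3. pour(B -> C) -> (A=3 B=0 C=1)
Reached target in 3 moves.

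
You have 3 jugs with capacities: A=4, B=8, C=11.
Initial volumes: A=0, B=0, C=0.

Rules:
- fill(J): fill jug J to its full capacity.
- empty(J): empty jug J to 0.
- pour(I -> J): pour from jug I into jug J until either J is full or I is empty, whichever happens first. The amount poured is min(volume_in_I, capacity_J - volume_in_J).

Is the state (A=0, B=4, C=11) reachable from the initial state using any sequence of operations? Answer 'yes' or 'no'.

BFS from (A=0, B=0, C=0):
  1. fill(A) -> (A=4 B=0 C=0)
  2. fill(C) -> (A=4 B=0 C=11)
  3. pour(A -> B) -> (A=0 B=4 C=11)
Target reached → yes.

Answer: yes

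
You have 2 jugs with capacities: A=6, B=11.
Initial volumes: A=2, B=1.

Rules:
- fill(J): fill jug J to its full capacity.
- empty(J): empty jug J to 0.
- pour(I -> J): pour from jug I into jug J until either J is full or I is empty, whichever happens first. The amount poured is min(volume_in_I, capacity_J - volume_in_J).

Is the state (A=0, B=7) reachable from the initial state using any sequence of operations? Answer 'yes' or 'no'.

BFS from (A=2, B=1):
  1. fill(A) -> (A=6 B=1)
  2. pour(A -> B) -> (A=0 B=7)
Target reached → yes.

Answer: yes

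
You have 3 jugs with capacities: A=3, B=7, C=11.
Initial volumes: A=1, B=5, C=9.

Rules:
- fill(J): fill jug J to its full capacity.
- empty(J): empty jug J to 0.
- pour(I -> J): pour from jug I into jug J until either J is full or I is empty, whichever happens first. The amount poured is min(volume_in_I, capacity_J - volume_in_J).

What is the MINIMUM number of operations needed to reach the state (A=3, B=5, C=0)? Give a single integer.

Answer: 2

Derivation:
BFS from (A=1, B=5, C=9). One shortest path:
  1. fill(A) -> (A=3 B=5 C=9)
  2. empty(C) -> (A=3 B=5 C=0)
Reached target in 2 moves.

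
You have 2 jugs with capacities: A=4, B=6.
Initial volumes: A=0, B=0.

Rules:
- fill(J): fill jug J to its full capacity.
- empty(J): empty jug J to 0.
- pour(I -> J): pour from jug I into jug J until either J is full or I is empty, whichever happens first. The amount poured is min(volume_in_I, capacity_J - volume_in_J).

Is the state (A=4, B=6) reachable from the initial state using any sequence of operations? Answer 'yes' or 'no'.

Answer: yes

Derivation:
BFS from (A=0, B=0):
  1. fill(A) -> (A=4 B=0)
  2. fill(B) -> (A=4 B=6)
Target reached → yes.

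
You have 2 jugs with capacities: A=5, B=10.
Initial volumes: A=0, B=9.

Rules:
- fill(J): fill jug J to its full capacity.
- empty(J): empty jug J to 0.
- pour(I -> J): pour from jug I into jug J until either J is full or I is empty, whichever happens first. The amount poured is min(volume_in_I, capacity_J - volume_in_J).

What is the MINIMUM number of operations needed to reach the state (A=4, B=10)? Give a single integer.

BFS from (A=0, B=9). One shortest path:
  1. fill(A) -> (A=5 B=9)
  2. pour(A -> B) -> (A=4 B=10)
Reached target in 2 moves.

Answer: 2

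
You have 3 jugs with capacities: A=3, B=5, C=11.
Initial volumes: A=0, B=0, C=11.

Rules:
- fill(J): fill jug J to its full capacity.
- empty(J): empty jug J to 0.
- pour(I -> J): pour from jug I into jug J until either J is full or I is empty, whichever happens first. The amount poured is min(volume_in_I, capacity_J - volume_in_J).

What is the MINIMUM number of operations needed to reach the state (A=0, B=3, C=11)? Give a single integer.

Answer: 2

Derivation:
BFS from (A=0, B=0, C=11). One shortest path:
  1. fill(A) -> (A=3 B=0 C=11)
  2. pour(A -> B) -> (A=0 B=3 C=11)
Reached target in 2 moves.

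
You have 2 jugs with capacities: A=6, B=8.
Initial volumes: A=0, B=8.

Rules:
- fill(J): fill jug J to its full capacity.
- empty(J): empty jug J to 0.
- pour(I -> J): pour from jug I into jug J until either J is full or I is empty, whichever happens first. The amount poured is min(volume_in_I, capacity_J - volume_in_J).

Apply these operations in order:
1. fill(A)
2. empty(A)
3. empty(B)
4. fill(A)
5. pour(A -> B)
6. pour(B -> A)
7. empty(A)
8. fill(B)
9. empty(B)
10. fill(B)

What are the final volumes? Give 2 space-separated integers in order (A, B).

Answer: 0 8

Derivation:
Step 1: fill(A) -> (A=6 B=8)
Step 2: empty(A) -> (A=0 B=8)
Step 3: empty(B) -> (A=0 B=0)
Step 4: fill(A) -> (A=6 B=0)
Step 5: pour(A -> B) -> (A=0 B=6)
Step 6: pour(B -> A) -> (A=6 B=0)
Step 7: empty(A) -> (A=0 B=0)
Step 8: fill(B) -> (A=0 B=8)
Step 9: empty(B) -> (A=0 B=0)
Step 10: fill(B) -> (A=0 B=8)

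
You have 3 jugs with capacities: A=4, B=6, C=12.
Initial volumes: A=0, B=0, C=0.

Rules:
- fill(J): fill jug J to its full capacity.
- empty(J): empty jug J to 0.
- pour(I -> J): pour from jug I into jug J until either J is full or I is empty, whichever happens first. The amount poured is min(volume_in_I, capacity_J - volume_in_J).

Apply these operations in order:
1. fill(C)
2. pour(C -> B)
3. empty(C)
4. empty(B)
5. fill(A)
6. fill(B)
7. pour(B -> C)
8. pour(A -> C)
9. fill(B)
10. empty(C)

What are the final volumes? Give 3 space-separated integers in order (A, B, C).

Step 1: fill(C) -> (A=0 B=0 C=12)
Step 2: pour(C -> B) -> (A=0 B=6 C=6)
Step 3: empty(C) -> (A=0 B=6 C=0)
Step 4: empty(B) -> (A=0 B=0 C=0)
Step 5: fill(A) -> (A=4 B=0 C=0)
Step 6: fill(B) -> (A=4 B=6 C=0)
Step 7: pour(B -> C) -> (A=4 B=0 C=6)
Step 8: pour(A -> C) -> (A=0 B=0 C=10)
Step 9: fill(B) -> (A=0 B=6 C=10)
Step 10: empty(C) -> (A=0 B=6 C=0)

Answer: 0 6 0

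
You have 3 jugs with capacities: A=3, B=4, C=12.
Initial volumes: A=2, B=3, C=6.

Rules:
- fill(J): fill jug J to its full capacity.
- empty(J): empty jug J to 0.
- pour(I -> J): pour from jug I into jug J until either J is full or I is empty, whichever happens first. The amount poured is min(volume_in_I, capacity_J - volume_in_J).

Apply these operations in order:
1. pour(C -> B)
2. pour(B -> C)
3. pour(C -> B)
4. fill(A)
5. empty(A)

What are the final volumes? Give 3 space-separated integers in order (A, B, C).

Answer: 0 4 5

Derivation:
Step 1: pour(C -> B) -> (A=2 B=4 C=5)
Step 2: pour(B -> C) -> (A=2 B=0 C=9)
Step 3: pour(C -> B) -> (A=2 B=4 C=5)
Step 4: fill(A) -> (A=3 B=4 C=5)
Step 5: empty(A) -> (A=0 B=4 C=5)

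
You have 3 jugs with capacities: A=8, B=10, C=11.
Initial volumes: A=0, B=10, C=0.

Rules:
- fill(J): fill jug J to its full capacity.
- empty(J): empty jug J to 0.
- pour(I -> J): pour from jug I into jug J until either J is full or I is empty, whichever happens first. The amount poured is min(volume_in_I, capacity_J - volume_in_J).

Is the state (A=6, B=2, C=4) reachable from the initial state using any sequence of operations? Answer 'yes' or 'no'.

Answer: no

Derivation:
BFS explored all 558 reachable states.
Reachable set includes: (0,0,0), (0,0,1), (0,0,2), (0,0,3), (0,0,4), (0,0,5), (0,0,6), (0,0,7), (0,0,8), (0,0,9), (0,0,10), (0,0,11) ...
Target (A=6, B=2, C=4) not in reachable set → no.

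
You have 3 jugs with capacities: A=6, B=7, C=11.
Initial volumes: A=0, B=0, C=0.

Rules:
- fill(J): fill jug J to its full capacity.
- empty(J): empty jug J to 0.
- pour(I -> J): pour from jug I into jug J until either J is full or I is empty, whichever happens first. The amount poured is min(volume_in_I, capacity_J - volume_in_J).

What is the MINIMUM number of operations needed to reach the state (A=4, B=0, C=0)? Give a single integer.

Answer: 4

Derivation:
BFS from (A=0, B=0, C=0). One shortest path:
  1. fill(C) -> (A=0 B=0 C=11)
  2. pour(C -> B) -> (A=0 B=7 C=4)
  3. empty(B) -> (A=0 B=0 C=4)
  4. pour(C -> A) -> (A=4 B=0 C=0)
Reached target in 4 moves.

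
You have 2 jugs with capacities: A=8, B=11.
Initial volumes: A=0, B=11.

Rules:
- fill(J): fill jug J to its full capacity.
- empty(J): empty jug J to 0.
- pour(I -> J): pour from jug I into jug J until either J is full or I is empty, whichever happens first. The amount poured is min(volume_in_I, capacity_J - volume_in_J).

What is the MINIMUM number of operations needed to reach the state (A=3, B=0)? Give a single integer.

BFS from (A=0, B=11). One shortest path:
  1. pour(B -> A) -> (A=8 B=3)
  2. empty(A) -> (A=0 B=3)
  3. pour(B -> A) -> (A=3 B=0)
Reached target in 3 moves.

Answer: 3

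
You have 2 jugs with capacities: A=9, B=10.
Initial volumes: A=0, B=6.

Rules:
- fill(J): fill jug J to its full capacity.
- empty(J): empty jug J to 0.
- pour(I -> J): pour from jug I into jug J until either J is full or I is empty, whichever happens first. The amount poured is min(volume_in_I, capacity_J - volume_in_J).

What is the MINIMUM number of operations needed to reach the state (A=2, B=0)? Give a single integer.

Answer: 8

Derivation:
BFS from (A=0, B=6). One shortest path:
  1. fill(B) -> (A=0 B=10)
  2. pour(B -> A) -> (A=9 B=1)
  3. empty(A) -> (A=0 B=1)
  4. pour(B -> A) -> (A=1 B=0)
  5. fill(B) -> (A=1 B=10)
  6. pour(B -> A) -> (A=9 B=2)
  7. empty(A) -> (A=0 B=2)
  8. pour(B -> A) -> (A=2 B=0)
Reached target in 8 moves.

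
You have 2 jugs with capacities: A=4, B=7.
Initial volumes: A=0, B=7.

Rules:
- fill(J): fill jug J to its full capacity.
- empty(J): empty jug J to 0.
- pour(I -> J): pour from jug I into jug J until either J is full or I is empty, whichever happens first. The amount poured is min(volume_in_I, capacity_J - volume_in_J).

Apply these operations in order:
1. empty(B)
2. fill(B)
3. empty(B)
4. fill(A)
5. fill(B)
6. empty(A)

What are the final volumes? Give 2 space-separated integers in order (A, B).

Step 1: empty(B) -> (A=0 B=0)
Step 2: fill(B) -> (A=0 B=7)
Step 3: empty(B) -> (A=0 B=0)
Step 4: fill(A) -> (A=4 B=0)
Step 5: fill(B) -> (A=4 B=7)
Step 6: empty(A) -> (A=0 B=7)

Answer: 0 7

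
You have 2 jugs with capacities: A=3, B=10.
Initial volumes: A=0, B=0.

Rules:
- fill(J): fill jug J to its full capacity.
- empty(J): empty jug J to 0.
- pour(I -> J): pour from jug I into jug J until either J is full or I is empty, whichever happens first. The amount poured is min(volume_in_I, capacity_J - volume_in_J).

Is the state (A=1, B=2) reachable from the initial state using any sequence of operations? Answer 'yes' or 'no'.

BFS explored all 26 reachable states.
Reachable set includes: (0,0), (0,1), (0,2), (0,3), (0,4), (0,5), (0,6), (0,7), (0,8), (0,9), (0,10), (1,0) ...
Target (A=1, B=2) not in reachable set → no.

Answer: no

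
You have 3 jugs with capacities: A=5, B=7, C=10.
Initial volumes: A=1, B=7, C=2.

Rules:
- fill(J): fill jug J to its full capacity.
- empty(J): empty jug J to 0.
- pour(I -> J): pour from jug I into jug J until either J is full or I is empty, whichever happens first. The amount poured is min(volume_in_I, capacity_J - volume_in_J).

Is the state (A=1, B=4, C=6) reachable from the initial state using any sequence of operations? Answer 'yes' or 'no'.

BFS explored all 312 reachable states.
Reachable set includes: (0,0,0), (0,0,1), (0,0,2), (0,0,3), (0,0,4), (0,0,5), (0,0,6), (0,0,7), (0,0,8), (0,0,9), (0,0,10), (0,1,0) ...
Target (A=1, B=4, C=6) not in reachable set → no.

Answer: no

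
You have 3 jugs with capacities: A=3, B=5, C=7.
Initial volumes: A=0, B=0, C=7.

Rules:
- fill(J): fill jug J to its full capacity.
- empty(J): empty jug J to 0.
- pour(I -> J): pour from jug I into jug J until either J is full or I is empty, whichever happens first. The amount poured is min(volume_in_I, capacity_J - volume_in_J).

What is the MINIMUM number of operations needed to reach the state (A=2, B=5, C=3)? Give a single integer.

Answer: 5

Derivation:
BFS from (A=0, B=0, C=7). One shortest path:
  1. pour(C -> A) -> (A=3 B=0 C=4)
  2. pour(C -> B) -> (A=3 B=4 C=0)
  3. pour(A -> C) -> (A=0 B=4 C=3)
  4. fill(A) -> (A=3 B=4 C=3)
  5. pour(A -> B) -> (A=2 B=5 C=3)
Reached target in 5 moves.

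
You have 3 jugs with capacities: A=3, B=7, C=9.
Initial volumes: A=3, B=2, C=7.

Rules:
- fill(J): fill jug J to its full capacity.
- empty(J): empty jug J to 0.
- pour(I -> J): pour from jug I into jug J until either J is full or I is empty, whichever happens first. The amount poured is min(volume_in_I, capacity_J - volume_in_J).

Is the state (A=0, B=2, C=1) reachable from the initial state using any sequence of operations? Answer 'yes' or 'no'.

Answer: yes

Derivation:
BFS from (A=3, B=2, C=7):
  1. pour(A -> C) -> (A=1 B=2 C=9)
  2. empty(C) -> (A=1 B=2 C=0)
  3. pour(A -> C) -> (A=0 B=2 C=1)
Target reached → yes.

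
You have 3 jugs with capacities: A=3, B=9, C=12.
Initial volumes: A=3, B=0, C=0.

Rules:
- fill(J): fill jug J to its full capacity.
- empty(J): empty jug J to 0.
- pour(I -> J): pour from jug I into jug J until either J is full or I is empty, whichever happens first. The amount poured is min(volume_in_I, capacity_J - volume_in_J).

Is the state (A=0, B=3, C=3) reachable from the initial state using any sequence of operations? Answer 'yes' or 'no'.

BFS from (A=3, B=0, C=0):
  1. pour(A -> B) -> (A=0 B=3 C=0)
  2. fill(A) -> (A=3 B=3 C=0)
  3. pour(A -> C) -> (A=0 B=3 C=3)
Target reached → yes.

Answer: yes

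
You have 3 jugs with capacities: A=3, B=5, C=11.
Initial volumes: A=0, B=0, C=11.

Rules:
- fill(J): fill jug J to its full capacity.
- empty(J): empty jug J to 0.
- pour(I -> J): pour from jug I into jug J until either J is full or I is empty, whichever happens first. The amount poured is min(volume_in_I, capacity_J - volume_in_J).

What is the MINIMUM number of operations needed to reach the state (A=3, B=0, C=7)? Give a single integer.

BFS from (A=0, B=0, C=11). One shortest path:
  1. fill(B) -> (A=0 B=5 C=11)
  2. empty(C) -> (A=0 B=5 C=0)
  3. pour(B -> A) -> (A=3 B=2 C=0)
  4. pour(B -> C) -> (A=3 B=0 C=2)
  5. fill(B) -> (A=3 B=5 C=2)
  6. pour(B -> C) -> (A=3 B=0 C=7)
Reached target in 6 moves.

Answer: 6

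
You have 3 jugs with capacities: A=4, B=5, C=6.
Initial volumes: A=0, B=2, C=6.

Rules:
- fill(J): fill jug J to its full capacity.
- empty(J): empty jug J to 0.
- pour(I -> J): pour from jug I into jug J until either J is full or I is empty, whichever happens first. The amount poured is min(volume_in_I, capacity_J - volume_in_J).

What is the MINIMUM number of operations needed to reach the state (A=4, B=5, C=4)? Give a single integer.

Answer: 3

Derivation:
BFS from (A=0, B=2, C=6). One shortest path:
  1. pour(B -> A) -> (A=2 B=0 C=6)
  2. fill(B) -> (A=2 B=5 C=6)
  3. pour(C -> A) -> (A=4 B=5 C=4)
Reached target in 3 moves.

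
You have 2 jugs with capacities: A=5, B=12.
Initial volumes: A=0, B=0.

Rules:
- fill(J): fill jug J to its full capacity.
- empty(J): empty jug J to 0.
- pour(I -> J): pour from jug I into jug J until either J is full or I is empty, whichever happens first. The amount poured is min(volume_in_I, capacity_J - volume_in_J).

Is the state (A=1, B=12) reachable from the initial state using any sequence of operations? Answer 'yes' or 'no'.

Answer: yes

Derivation:
BFS from (A=0, B=0):
  1. fill(A) -> (A=5 B=0)
  2. pour(A -> B) -> (A=0 B=5)
  3. fill(A) -> (A=5 B=5)
  4. pour(A -> B) -> (A=0 B=10)
  5. fill(A) -> (A=5 B=10)
  6. pour(A -> B) -> (A=3 B=12)
  7. empty(B) -> (A=3 B=0)
  8. pour(A -> B) -> (A=0 B=3)
  9. fill(A) -> (A=5 B=3)
  10. pour(A -> B) -> (A=0 B=8)
  11. fill(A) -> (A=5 B=8)
  12. pour(A -> B) -> (A=1 B=12)
Target reached → yes.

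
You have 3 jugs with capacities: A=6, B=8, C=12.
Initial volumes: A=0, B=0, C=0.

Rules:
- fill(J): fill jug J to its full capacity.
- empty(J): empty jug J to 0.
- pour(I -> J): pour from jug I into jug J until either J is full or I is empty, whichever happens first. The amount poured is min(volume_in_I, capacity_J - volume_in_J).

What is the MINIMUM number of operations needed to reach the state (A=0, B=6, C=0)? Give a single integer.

BFS from (A=0, B=0, C=0). One shortest path:
  1. fill(A) -> (A=6 B=0 C=0)
  2. pour(A -> B) -> (A=0 B=6 C=0)
Reached target in 2 moves.

Answer: 2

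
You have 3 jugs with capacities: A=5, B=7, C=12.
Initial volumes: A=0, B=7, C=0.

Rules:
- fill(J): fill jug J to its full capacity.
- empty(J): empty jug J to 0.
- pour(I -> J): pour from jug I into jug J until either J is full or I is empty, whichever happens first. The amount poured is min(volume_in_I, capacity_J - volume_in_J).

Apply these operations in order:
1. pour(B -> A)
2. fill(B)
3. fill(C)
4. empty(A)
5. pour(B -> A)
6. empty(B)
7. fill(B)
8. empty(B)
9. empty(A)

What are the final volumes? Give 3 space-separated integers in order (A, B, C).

Step 1: pour(B -> A) -> (A=5 B=2 C=0)
Step 2: fill(B) -> (A=5 B=7 C=0)
Step 3: fill(C) -> (A=5 B=7 C=12)
Step 4: empty(A) -> (A=0 B=7 C=12)
Step 5: pour(B -> A) -> (A=5 B=2 C=12)
Step 6: empty(B) -> (A=5 B=0 C=12)
Step 7: fill(B) -> (A=5 B=7 C=12)
Step 8: empty(B) -> (A=5 B=0 C=12)
Step 9: empty(A) -> (A=0 B=0 C=12)

Answer: 0 0 12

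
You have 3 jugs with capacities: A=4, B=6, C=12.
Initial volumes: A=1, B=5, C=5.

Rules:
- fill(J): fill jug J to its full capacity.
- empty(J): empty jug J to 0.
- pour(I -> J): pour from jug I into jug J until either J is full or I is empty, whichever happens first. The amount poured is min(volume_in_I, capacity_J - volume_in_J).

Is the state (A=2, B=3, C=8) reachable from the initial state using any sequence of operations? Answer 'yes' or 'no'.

BFS explored all 291 reachable states.
Reachable set includes: (0,0,0), (0,0,1), (0,0,2), (0,0,3), (0,0,4), (0,0,5), (0,0,6), (0,0,7), (0,0,8), (0,0,9), (0,0,10), (0,0,11) ...
Target (A=2, B=3, C=8) not in reachable set → no.

Answer: no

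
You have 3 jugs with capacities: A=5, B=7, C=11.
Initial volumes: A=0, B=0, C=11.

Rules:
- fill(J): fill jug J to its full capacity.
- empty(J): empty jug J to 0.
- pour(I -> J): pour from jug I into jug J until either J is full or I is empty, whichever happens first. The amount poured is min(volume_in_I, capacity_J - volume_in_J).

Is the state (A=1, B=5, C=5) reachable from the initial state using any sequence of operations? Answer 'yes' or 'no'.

BFS explored all 336 reachable states.
Reachable set includes: (0,0,0), (0,0,1), (0,0,2), (0,0,3), (0,0,4), (0,0,5), (0,0,6), (0,0,7), (0,0,8), (0,0,9), (0,0,10), (0,0,11) ...
Target (A=1, B=5, C=5) not in reachable set → no.

Answer: no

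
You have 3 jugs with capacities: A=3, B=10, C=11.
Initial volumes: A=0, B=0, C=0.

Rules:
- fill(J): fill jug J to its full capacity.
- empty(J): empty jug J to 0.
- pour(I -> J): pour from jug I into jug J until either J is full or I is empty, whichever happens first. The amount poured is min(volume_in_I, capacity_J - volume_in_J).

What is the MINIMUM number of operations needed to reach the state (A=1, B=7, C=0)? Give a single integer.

Answer: 5

Derivation:
BFS from (A=0, B=0, C=0). One shortest path:
  1. fill(C) -> (A=0 B=0 C=11)
  2. pour(C -> B) -> (A=0 B=10 C=1)
  3. pour(B -> A) -> (A=3 B=7 C=1)
  4. empty(A) -> (A=0 B=7 C=1)
  5. pour(C -> A) -> (A=1 B=7 C=0)
Reached target in 5 moves.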